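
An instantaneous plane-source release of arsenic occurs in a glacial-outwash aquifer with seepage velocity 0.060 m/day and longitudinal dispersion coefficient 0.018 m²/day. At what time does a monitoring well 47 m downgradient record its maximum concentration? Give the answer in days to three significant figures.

778 days

For the 1D instantaneous-source solution, setting ∂C/∂t = 0 at fixed x gives v²t² + 2Dt − x² = 0, so t = (√(D² + v²x²) − D)/v².
√(D² + v²x²) = √(0.018² + 0.060² × 47²) = 2.820; v² = 0.0036.
t = (2.820 − 0.018)/0.0036 = 778 days (vs. the pure-advection estimate x/v = 783 d).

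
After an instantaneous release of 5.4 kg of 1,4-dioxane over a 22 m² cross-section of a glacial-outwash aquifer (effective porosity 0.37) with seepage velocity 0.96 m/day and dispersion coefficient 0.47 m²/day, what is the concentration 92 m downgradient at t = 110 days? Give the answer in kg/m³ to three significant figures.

For an instantaneous plane source, C(x,t) = M/(n_e·A·√(4πDt)) · exp(−(x−vt)²/(4Dt)), with n_e·A the pore (flow) area.
Plume center vt = 0.96 × 110 = 105.6 m, so the well at 92 m is 13.6 m upgradient of the peak.
√(4πDt) = 25.49 m, giving peak height M/(n_e·A·√(4πDt)) = 5.4/(0.37 × 22 × 25.49) = 0.02603 kg/m³.
(x−vt)²/(4Dt) = (-13.6)²/(4 × 0.47 × 110) = 0.8944; exp(−0.8944) = 0.4089.
C = 0.02603 × 0.4089 = 0.0106 kg/m³.

0.0106 kg/m³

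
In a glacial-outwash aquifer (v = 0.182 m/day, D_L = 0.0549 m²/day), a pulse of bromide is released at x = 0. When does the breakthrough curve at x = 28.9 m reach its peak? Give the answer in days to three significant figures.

157 days

For the 1D instantaneous-source solution, setting ∂C/∂t = 0 at fixed x gives v²t² + 2Dt − x² = 0, so t = (√(D² + v²x²) − D)/v².
√(D² + v²x²) = √(0.0549² + 0.182² × 28.9²) = 5.260; v² = 0.033124.
t = (5.260 − 0.0549)/0.033124 = 157 days (vs. the pure-advection estimate x/v = 159 d).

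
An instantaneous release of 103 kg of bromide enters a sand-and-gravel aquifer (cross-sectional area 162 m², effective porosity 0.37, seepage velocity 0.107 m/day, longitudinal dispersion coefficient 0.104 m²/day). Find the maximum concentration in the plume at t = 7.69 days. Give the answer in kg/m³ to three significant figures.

The peak of an instantaneous 1D plume sits at x = vt; there the Gaussian factor is 1 and C_max = M/(n_e·A·√(4πDt)), where n_e·A is the pore area the mass is dissolved in.
√(4πDt) = √(4π × 0.104 × 7.69) = 3.170 m, so C_max = 103/(0.37 × 162 × 3.170) = 0.542 kg/m³.

0.542 kg/m³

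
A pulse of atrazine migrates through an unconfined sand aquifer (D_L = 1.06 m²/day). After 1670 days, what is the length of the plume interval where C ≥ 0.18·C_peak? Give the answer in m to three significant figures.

The plume is Gaussian with σ = √(2Dt) = √(2 × 1.06 × 1670) = 59.50 m.
C/C_peak = exp(−Δx²/(2σ²)) = 0.18 ⇒ Δx = σ·√(−2 ln 0.18) = 59.50 × 1.852 = 110.2 m.
Width = 2Δx = 220 m.

220 m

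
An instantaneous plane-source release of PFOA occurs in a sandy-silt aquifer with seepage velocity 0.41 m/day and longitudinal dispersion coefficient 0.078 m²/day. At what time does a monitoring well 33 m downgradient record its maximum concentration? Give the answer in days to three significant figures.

For the 1D instantaneous-source solution, setting ∂C/∂t = 0 at fixed x gives v²t² + 2Dt − x² = 0, so t = (√(D² + v²x²) − D)/v².
√(D² + v²x²) = √(0.078² + 0.41² × 33²) = 13.53; v² = 0.1681.
t = (13.53 − 0.078)/0.1681 = 80.0 days (vs. the pure-advection estimate x/v = 80.5 d).

80.0 days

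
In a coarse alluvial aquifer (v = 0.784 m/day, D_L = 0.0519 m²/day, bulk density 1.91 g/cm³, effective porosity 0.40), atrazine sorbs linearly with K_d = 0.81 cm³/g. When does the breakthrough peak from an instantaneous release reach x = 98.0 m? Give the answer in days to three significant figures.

608 days

Retardation factor R = 1 + ρ_b·K_d/n = 1 + 1.91 × 0.81/0.40 = 4.868.
Sorption retards both mechanisms: v_R = v/R = 0.1611 m/day, D_R = D/R = 0.01066 m²/day.
Peak time from v_R²t² + 2D_R t − x² = 0: t = (√(D_R² + v_R²x²) − D_R)/v_R².
√(D_R² + v_R²x²) = √(0.01066² + 0.1611² × 98.0²) = 15.79; v_R² = 0.02595.
t = (15.79 − 0.01066)/0.02595 = 608 days.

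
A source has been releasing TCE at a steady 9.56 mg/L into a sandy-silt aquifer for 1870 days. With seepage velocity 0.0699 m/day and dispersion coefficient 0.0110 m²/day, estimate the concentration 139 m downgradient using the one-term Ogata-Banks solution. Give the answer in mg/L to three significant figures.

For a continuous step input, C/C₀ ≈ ½·erfc((x−vt)/(2√(Dt))).
vt = 0.0699 × 1870 = 130.713 m and 2√(Dt) = 2√(0.0110 × 1870) = 9.071 m.
Argument (x−vt)/(2√(Dt)) = (139 − 130.713)/9.071 = 0.9136; ½·erfc(0.9136) = 0.09817.
C = 9.56 × 0.09817 = 0.939 mg/L.

0.939 mg/L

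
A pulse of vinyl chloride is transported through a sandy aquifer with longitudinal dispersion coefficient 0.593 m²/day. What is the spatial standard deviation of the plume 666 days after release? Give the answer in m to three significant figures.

28.1 m

Dispersive spreading gives a Gaussian with σ² = 2Dt; advection only shifts the center.
σ = √(2 × 0.593 × 666) = 28.1 m.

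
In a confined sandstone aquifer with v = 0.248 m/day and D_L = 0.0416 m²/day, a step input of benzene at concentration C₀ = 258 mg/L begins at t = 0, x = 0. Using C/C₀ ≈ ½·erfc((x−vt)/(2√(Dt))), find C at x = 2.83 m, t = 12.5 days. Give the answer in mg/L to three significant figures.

For a continuous step input, C/C₀ ≈ ½·erfc((x−vt)/(2√(Dt))).
vt = 0.248 × 12.5 = 3.1 m and 2√(Dt) = 2√(0.0416 × 12.5) = 1.442 m.
Argument (x−vt)/(2√(Dt)) = (2.83 − 3.1)/1.442 = -0.1872; ½·erfc(-0.1872) = 0.6044.
C = 258 × 0.6044 = 156 mg/L.

156 mg/L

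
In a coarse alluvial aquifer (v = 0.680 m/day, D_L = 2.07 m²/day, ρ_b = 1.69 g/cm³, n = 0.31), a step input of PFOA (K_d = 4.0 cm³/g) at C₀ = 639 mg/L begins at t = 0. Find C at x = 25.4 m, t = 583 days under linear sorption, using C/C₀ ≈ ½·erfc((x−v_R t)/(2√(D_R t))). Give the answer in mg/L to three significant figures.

Retardation factor R = 1 + ρ_b·K_d/n = 1 + 1.69 × 4.0/0.31 = 22.81.
Sorption retards both mechanisms: v_R = v/R = 0.02981 m/day, D_R = D/R = 0.09075 m²/day.
v_R·t = 0.02981 × 583 = 17.37923 m; 2√(D_R t) = 14.55 m; argument = (25.4 − 17.37923)/14.55 = 0.5513.
C = C₀ × ½·erfc(0.5513) = 639 × 0.2178 = 139 mg/L.

139 mg/L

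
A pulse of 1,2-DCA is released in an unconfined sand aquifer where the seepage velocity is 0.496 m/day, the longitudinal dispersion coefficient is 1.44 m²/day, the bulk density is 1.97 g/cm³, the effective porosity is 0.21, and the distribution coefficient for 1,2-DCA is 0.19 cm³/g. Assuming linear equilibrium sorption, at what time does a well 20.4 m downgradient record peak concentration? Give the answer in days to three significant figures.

Retardation factor R = 1 + ρ_b·K_d/n = 1 + 1.97 × 0.19/0.21 = 2.782.
Sorption retards both mechanisms: v_R = v/R = 0.1783 m/day, D_R = D/R = 0.5176 m²/day.
Peak time from v_R²t² + 2D_R t − x² = 0: t = (√(D_R² + v_R²x²) − D_R)/v_R².
√(D_R² + v_R²x²) = √(0.5176² + 0.1783² × 20.4²) = 3.674; v_R² = 0.03179.
t = (3.674 − 0.5176)/0.03179 = 99.3 days.

99.3 days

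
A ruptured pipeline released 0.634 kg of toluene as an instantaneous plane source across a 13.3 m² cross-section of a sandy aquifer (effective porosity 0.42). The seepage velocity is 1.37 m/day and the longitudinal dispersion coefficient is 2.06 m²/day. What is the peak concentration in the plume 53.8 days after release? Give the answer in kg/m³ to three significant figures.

The peak of an instantaneous 1D plume sits at x = vt; there the Gaussian factor is 1 and C_max = M/(n_e·A·√(4πDt)), where n_e·A is the pore area the mass is dissolved in.
√(4πDt) = √(4π × 2.06 × 53.8) = 37.32 m, so C_max = 0.634/(0.42 × 13.3 × 37.32) = 0.00304 kg/m³.

0.00304 kg/m³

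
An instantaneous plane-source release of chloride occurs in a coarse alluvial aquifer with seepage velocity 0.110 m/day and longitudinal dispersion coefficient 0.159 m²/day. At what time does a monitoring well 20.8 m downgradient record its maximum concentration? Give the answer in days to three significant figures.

176 days

For the 1D instantaneous-source solution, setting ∂C/∂t = 0 at fixed x gives v²t² + 2Dt − x² = 0, so t = (√(D² + v²x²) − D)/v².
√(D² + v²x²) = √(0.159² + 0.110² × 20.8²) = 2.294; v² = 0.0121.
t = (2.294 − 0.159)/0.0121 = 176 days (vs. the pure-advection estimate x/v = 189 d).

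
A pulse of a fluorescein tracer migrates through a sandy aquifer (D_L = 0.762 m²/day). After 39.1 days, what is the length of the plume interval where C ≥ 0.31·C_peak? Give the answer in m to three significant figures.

23.6 m

The plume is Gaussian with σ = √(2Dt) = √(2 × 0.762 × 39.1) = 7.719 m.
C/C_peak = exp(−Δx²/(2σ²)) = 0.31 ⇒ Δx = σ·√(−2 ln 0.31) = 7.719 × 1.530 = 11.81 m.
Width = 2Δx = 23.6 m.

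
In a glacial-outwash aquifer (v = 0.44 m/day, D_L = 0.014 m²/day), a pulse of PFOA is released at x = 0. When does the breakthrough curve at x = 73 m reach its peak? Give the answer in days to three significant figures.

For the 1D instantaneous-source solution, setting ∂C/∂t = 0 at fixed x gives v²t² + 2Dt − x² = 0, so t = (√(D² + v²x²) − D)/v².
√(D² + v²x²) = √(0.014² + 0.44² × 73²) = 32.12; v² = 0.1936.
t = (32.12 − 0.014)/0.1936 = 166 days (vs. the pure-advection estimate x/v = 166 d).

166 days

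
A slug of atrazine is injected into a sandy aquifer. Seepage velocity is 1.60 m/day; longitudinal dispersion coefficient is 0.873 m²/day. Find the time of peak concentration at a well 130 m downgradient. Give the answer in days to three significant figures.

For the 1D instantaneous-source solution, setting ∂C/∂t = 0 at fixed x gives v²t² + 2Dt − x² = 0, so t = (√(D² + v²x²) − D)/v².
√(D² + v²x²) = √(0.873² + 1.60² × 130²) = 208.0; v² = 2.56.
t = (208.0 − 0.873)/2.56 = 80.9 days (vs. the pure-advection estimate x/v = 81.2 d).

80.9 days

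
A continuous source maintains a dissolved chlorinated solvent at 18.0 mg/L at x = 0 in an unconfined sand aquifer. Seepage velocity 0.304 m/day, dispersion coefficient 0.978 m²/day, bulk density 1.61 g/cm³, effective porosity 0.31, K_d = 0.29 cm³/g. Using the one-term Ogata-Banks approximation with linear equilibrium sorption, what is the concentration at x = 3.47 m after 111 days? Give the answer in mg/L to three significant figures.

Retardation factor R = 1 + ρ_b·K_d/n = 1 + 1.61 × 0.29/0.31 = 2.506.
Sorption retards both mechanisms: v_R = v/R = 0.1213 m/day, D_R = D/R = 0.3903 m²/day.
v_R·t = 0.1213 × 111 = 13.4643 m; 2√(D_R t) = 13.16 m; argument = (3.47 − 13.4643)/13.16 = -0.7594.
C = C₀ × ½·erfc(-0.7594) = 18.0 × 0.8586 = 15.5 mg/L.

15.5 mg/L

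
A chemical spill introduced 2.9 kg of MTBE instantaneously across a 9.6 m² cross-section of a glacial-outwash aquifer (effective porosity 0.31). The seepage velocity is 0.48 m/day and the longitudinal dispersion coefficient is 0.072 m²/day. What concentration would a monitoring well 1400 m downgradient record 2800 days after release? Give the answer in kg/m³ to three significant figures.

For an instantaneous plane source, C(x,t) = M/(n_e·A·√(4πDt)) · exp(−(x−vt)²/(4Dt)), with n_e·A the pore (flow) area.
Plume center vt = 0.48 × 2800 = 1344 m, so the well at 1400 m is 56 m downgradient of the peak.
√(4πDt) = 50.33 m, giving peak height M/(n_e·A·√(4πDt)) = 2.9/(0.31 × 9.6 × 50.33) = 0.01936 kg/m³.
(x−vt)²/(4Dt) = (56)²/(4 × 0.072 × 2800) = 3.889; exp(−3.889) = 0.02047.
C = 0.01936 × 0.02047 = 0.000396 kg/m³.

0.000396 kg/m³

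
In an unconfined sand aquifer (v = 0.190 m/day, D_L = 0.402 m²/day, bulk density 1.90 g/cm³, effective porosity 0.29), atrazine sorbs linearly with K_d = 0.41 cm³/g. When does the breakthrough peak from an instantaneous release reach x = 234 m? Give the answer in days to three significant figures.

4500 days

Retardation factor R = 1 + ρ_b·K_d/n = 1 + 1.90 × 0.41/0.29 = 3.686.
Sorption retards both mechanisms: v_R = v/R = 0.05155 m/day, D_R = D/R = 0.1091 m²/day.
Peak time from v_R²t² + 2D_R t − x² = 0: t = (√(D_R² + v_R²x²) − D_R)/v_R².
√(D_R² + v_R²x²) = √(0.1091² + 0.05155² × 234²) = 12.06; v_R² = 0.002657.
t = (12.06 − 0.1091)/0.002657 = 4500 days.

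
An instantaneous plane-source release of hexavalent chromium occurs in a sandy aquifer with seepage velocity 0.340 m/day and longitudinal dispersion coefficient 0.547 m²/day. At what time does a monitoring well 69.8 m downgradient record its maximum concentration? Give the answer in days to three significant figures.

For the 1D instantaneous-source solution, setting ∂C/∂t = 0 at fixed x gives v²t² + 2Dt − x² = 0, so t = (√(D² + v²x²) − D)/v².
√(D² + v²x²) = √(0.547² + 0.340² × 69.8²) = 23.74; v² = 0.1156.
t = (23.74 − 0.547)/0.1156 = 201 days (vs. the pure-advection estimate x/v = 205 d).

201 days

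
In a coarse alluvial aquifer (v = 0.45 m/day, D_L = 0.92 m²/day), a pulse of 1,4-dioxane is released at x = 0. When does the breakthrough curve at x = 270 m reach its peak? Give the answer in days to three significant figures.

595 days

For the 1D instantaneous-source solution, setting ∂C/∂t = 0 at fixed x gives v²t² + 2Dt − x² = 0, so t = (√(D² + v²x²) − D)/v².
√(D² + v²x²) = √(0.92² + 0.45² × 270²) = 121.5; v² = 0.2025.
t = (121.5 − 0.92)/0.2025 = 595 days (vs. the pure-advection estimate x/v = 600 d).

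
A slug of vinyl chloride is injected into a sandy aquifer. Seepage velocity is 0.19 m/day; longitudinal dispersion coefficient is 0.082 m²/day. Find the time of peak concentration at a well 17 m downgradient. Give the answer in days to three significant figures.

For the 1D instantaneous-source solution, setting ∂C/∂t = 0 at fixed x gives v²t² + 2Dt − x² = 0, so t = (√(D² + v²x²) − D)/v².
√(D² + v²x²) = √(0.082² + 0.19² × 17²) = 3.231; v² = 0.0361.
t = (3.231 − 0.082)/0.0361 = 87.2 days (vs. the pure-advection estimate x/v = 89.5 d).

87.2 days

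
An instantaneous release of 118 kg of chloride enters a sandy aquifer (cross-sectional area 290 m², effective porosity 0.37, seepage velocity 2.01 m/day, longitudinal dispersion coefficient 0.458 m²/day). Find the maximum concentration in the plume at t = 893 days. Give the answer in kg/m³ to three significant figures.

The peak of an instantaneous 1D plume sits at x = vt; there the Gaussian factor is 1 and C_max = M/(n_e·A·√(4πDt)), where n_e·A is the pore area the mass is dissolved in.
√(4πDt) = √(4π × 0.458 × 893) = 71.69 m, so C_max = 118/(0.37 × 290 × 71.69) = 0.0153 kg/m³.

0.0153 kg/m³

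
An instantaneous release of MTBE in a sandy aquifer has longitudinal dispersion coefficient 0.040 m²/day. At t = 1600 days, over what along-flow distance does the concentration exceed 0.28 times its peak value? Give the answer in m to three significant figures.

36.1 m

The plume is Gaussian with σ = √(2Dt) = √(2 × 0.040 × 1600) = 11.31 m.
C/C_peak = exp(−Δx²/(2σ²)) = 0.28 ⇒ Δx = σ·√(−2 ln 0.28) = 11.31 × 1.596 = 18.05 m.
Width = 2Δx = 36.1 m.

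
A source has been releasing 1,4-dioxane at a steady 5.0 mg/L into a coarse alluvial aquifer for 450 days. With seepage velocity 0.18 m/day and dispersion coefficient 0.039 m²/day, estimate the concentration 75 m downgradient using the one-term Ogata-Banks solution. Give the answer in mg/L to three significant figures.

4.22 mg/L

For a continuous step input, C/C₀ ≈ ½·erfc((x−vt)/(2√(Dt))).
vt = 0.18 × 450 = 81 m and 2√(Dt) = 2√(0.039 × 450) = 8.379 m.
Argument (x−vt)/(2√(Dt)) = (75 − 81)/8.379 = -0.7161; ½·erfc(-0.7161) = 0.8444.
C = 5.0 × 0.8444 = 4.22 mg/L.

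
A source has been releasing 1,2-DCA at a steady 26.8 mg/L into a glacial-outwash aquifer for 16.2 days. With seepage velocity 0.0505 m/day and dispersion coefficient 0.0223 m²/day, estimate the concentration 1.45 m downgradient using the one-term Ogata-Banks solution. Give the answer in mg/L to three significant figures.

For a continuous step input, C/C₀ ≈ ½·erfc((x−vt)/(2√(Dt))).
vt = 0.0505 × 16.2 = 0.8181 m and 2√(Dt) = 2√(0.0223 × 16.2) = 1.202 m.
Argument (x−vt)/(2√(Dt)) = (1.45 − 0.8181)/1.202 = 0.5257; ½·erfc(0.5257) = 0.2286.
C = 26.8 × 0.2286 = 6.13 mg/L.

6.13 mg/L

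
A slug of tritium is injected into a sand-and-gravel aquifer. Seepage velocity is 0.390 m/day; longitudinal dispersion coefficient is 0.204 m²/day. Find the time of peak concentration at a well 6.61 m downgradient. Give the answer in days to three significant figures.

For the 1D instantaneous-source solution, setting ∂C/∂t = 0 at fixed x gives v²t² + 2Dt − x² = 0, so t = (√(D² + v²x²) − D)/v².
√(D² + v²x²) = √(0.204² + 0.390² × 6.61²) = 2.586; v² = 0.1521.
t = (2.586 − 0.204)/0.1521 = 15.7 days (vs. the pure-advection estimate x/v = 16.9 d).

15.7 days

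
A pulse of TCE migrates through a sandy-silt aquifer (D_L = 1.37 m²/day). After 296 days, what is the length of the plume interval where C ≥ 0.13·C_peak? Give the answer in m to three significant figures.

The plume is Gaussian with σ = √(2Dt) = √(2 × 1.37 × 296) = 28.48 m.
C/C_peak = exp(−Δx²/(2σ²)) = 0.13 ⇒ Δx = σ·√(−2 ln 0.13) = 28.48 × 2.020 = 57.53 m.
Width = 2Δx = 115 m.

115 m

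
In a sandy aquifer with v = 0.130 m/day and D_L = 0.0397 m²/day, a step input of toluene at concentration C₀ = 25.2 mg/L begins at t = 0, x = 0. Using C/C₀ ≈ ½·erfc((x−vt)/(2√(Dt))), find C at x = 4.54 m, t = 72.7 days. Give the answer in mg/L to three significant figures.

For a continuous step input, C/C₀ ≈ ½·erfc((x−vt)/(2√(Dt))).
vt = 0.130 × 72.7 = 9.451 m and 2√(Dt) = 2√(0.0397 × 72.7) = 3.398 m.
Argument (x−vt)/(2√(Dt)) = (4.54 − 9.451)/3.398 = -1.445; ½·erfc(-1.445) = 0.9795.
C = 25.2 × 0.9795 = 24.7 mg/L.

24.7 mg/L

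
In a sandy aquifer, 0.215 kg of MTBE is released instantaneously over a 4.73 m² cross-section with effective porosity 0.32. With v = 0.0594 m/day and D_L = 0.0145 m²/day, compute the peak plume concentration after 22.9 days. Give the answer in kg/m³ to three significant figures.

The peak of an instantaneous 1D plume sits at x = vt; there the Gaussian factor is 1 and C_max = M/(n_e·A·√(4πDt)), where n_e·A is the pore area the mass is dissolved in.
√(4πDt) = √(4π × 0.0145 × 22.9) = 2.043 m, so C_max = 0.215/(0.32 × 4.73 × 2.043) = 0.0695 kg/m³.

0.0695 kg/m³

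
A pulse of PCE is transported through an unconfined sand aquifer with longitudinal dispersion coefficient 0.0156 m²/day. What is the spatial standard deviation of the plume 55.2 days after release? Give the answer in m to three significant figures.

Dispersive spreading gives a Gaussian with σ² = 2Dt; advection only shifts the center.
σ = √(2 × 0.0156 × 55.2) = 1.31 m.

1.31 m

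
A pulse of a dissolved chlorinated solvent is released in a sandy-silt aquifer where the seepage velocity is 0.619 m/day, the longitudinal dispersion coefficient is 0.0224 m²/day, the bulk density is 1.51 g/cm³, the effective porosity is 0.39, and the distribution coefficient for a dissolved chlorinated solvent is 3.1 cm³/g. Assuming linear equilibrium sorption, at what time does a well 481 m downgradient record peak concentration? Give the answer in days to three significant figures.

Retardation factor R = 1 + ρ_b·K_d/n = 1 + 1.51 × 3.1/0.39 = 13.00.
Sorption retards both mechanisms: v_R = v/R = 0.04762 m/day, D_R = D/R = 0.001723 m²/day.
Peak time from v_R²t² + 2D_R t − x² = 0: t = (√(D_R² + v_R²x²) − D_R)/v_R².
√(D_R² + v_R²x²) = √(0.001723² + 0.04762² × 481²) = 22.91; v_R² = 0.002268.
t = (22.91 − 0.001723)/0.002268 = 10100 days.

10100 days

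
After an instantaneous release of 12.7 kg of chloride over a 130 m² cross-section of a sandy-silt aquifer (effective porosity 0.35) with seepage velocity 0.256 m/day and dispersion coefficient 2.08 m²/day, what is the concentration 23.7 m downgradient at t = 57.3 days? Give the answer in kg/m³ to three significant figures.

For an instantaneous plane source, C(x,t) = M/(n_e·A·√(4πDt)) · exp(−(x−vt)²/(4Dt)), with n_e·A the pore (flow) area.
Plume center vt = 0.256 × 57.3 = 14.6688 m, so the well at 23.7 m is 9.0312 m downgradient of the peak.
√(4πDt) = 38.70 m, giving peak height M/(n_e·A·√(4πDt)) = 12.7/(0.35 × 130 × 38.70) = 0.007212 kg/m³.
(x−vt)²/(4Dt) = (9.0312)²/(4 × 2.08 × 57.3) = 0.1711; exp(−0.1711) = 0.8427.
C = 0.007212 × 0.8427 = 0.00608 kg/m³.

0.00608 kg/m³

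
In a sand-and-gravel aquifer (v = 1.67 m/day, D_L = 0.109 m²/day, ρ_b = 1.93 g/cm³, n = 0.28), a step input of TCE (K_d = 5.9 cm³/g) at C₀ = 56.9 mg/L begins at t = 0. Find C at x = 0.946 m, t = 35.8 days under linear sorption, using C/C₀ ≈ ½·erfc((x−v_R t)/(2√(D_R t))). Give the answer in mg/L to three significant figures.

49.5 mg/L

Retardation factor R = 1 + ρ_b·K_d/n = 1 + 1.93 × 5.9/0.28 = 41.67.
Sorption retards both mechanisms: v_R = v/R = 0.04008 m/day, D_R = D/R = 0.002616 m²/day.
v_R·t = 0.04008 × 35.8 = 1.434864 m; 2√(D_R t) = 0.6121 m; argument = (0.946 − 1.434864)/0.6121 = -0.7987.
C = C₀ × ½·erfc(-0.7987) = 56.9 × 0.8707 = 49.5 mg/L.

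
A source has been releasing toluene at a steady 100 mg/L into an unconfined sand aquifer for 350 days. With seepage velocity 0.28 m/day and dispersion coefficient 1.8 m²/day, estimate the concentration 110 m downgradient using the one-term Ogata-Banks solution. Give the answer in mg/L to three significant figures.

36.8 mg/L

For a continuous step input, C/C₀ ≈ ½·erfc((x−vt)/(2√(Dt))).
vt = 0.28 × 350 = 98 m and 2√(Dt) = 2√(1.8 × 350) = 50.20 m.
Argument (x−vt)/(2√(Dt)) = (110 − 98)/50.20 = 0.2390; ½·erfc(0.2390) = 0.3677.
C = 100 × 0.3677 = 36.8 mg/L.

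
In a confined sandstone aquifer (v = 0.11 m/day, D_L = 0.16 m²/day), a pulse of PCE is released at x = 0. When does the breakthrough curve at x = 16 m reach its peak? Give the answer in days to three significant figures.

For the 1D instantaneous-source solution, setting ∂C/∂t = 0 at fixed x gives v²t² + 2Dt − x² = 0, so t = (√(D² + v²x²) − D)/v².
√(D² + v²x²) = √(0.16² + 0.11² × 16²) = 1.767; v² = 0.0121.
t = (1.767 − 0.16)/0.0121 = 133 days (vs. the pure-advection estimate x/v = 145 d).

133 days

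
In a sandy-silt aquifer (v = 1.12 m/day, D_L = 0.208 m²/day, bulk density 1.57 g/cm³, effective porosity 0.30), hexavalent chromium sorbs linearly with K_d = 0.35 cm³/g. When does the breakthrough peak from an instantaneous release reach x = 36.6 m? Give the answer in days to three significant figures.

92.1 days

Retardation factor R = 1 + ρ_b·K_d/n = 1 + 1.57 × 0.35/0.30 = 2.832.
Sorption retards both mechanisms: v_R = v/R = 0.3955 m/day, D_R = D/R = 0.07345 m²/day.
Peak time from v_R²t² + 2D_R t − x² = 0: t = (√(D_R² + v_R²x²) − D_R)/v_R².
√(D_R² + v_R²x²) = √(0.07345² + 0.3955² × 36.6²) = 14.48; v_R² = 0.1564.
t = (14.48 − 0.07345)/0.1564 = 92.1 days.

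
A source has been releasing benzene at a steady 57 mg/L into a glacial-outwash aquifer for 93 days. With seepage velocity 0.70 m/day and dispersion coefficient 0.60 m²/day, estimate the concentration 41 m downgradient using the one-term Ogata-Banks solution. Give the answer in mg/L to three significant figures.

For a continuous step input, C/C₀ ≈ ½·erfc((x−vt)/(2√(Dt))).
vt = 0.70 × 93 = 65.1 m and 2√(Dt) = 2√(0.60 × 93) = 14.94 m.
Argument (x−vt)/(2√(Dt)) = (41 − 65.1)/14.94 = -1.613; ½·erfc(-1.613) = 0.9887.
C = 57 × 0.9887 = 56.4 mg/L.

56.4 mg/L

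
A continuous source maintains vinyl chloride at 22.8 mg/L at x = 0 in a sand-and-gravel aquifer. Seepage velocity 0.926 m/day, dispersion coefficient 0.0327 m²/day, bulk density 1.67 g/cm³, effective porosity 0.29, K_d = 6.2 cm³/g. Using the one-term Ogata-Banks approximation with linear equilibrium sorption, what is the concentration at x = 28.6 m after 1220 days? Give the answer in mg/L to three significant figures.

Retardation factor R = 1 + ρ_b·K_d/n = 1 + 1.67 × 6.2/0.29 = 36.70.
Sorption retards both mechanisms: v_R = v/R = 0.02523 m/day, D_R = D/R = 0.0008910 m²/day.
v_R·t = 0.02523 × 1220 = 30.7806 m; 2√(D_R t) = 2.085 m; argument = (28.6 − 30.7806)/2.085 = -1.046.
C = C₀ × ½·erfc(-1.046) = 22.8 × 0.9305 = 21.2 mg/L.

21.2 mg/L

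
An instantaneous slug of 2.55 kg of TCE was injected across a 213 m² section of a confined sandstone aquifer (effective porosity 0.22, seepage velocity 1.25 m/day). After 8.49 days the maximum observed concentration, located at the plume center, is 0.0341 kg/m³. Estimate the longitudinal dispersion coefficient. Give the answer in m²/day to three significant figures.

At the plume center C_max = M/(n_e·A·√(4πDt)), so D = M²/(4πt·(n_e·A·C_max)²).
n_e·A·C_max = 0.22 × 213 × 0.0341 = 1.598 kg/m.
D = 2.55²/(4π × 8.49 × 1.598²) = 0.0239 m²/day.

0.0239 m²/day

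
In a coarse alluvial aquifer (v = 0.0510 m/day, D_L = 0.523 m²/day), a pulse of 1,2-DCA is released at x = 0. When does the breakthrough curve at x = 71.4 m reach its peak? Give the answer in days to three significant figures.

1210 days

For the 1D instantaneous-source solution, setting ∂C/∂t = 0 at fixed x gives v²t² + 2Dt − x² = 0, so t = (√(D² + v²x²) − D)/v².
√(D² + v²x²) = √(0.523² + 0.0510² × 71.4²) = 3.679; v² = 0.002601.
t = (3.679 − 0.523)/0.002601 = 1210 days (vs. the pure-advection estimate x/v = 1400 d).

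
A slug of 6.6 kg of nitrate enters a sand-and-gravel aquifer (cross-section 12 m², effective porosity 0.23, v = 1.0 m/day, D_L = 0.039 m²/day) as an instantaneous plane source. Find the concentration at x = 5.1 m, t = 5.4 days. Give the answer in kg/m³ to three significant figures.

1.32 kg/m³

For an instantaneous plane source, C(x,t) = M/(n_e·A·√(4πDt)) · exp(−(x−vt)²/(4Dt)), with n_e·A the pore (flow) area.
Plume center vt = 1.0 × 5.4 = 5.4 m, so the well at 5.1 m is 0.3 m upgradient of the peak.
√(4πDt) = 1.627 m, giving peak height M/(n_e·A·√(4πDt)) = 6.6/(0.23 × 12 × 1.627) = 1.470 kg/m³.
(x−vt)²/(4Dt) = (-0.3)²/(4 × 0.039 × 5.4) = 0.1068; exp(−0.1068) = 0.8987.
C = 1.470 × 0.8987 = 1.32 kg/m³.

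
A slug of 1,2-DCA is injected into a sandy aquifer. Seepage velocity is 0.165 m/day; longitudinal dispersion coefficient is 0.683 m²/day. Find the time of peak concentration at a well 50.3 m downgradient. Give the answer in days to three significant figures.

For the 1D instantaneous-source solution, setting ∂C/∂t = 0 at fixed x gives v²t² + 2Dt − x² = 0, so t = (√(D² + v²x²) − D)/v².
√(D² + v²x²) = √(0.683² + 0.165² × 50.3²) = 8.328; v² = 0.027225.
t = (8.328 − 0.683)/0.027225 = 281 days (vs. the pure-advection estimate x/v = 305 d).

281 days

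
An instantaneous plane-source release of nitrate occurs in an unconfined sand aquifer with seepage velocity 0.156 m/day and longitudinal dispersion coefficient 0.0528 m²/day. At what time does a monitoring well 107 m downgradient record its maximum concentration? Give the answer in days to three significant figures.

For the 1D instantaneous-source solution, setting ∂C/∂t = 0 at fixed x gives v²t² + 2Dt − x² = 0, so t = (√(D² + v²x²) − D)/v².
√(D² + v²x²) = √(0.0528² + 0.156² × 107²) = 16.69; v² = 0.024336.
t = (16.69 − 0.0528)/0.024336 = 684 days (vs. the pure-advection estimate x/v = 686 d).

684 days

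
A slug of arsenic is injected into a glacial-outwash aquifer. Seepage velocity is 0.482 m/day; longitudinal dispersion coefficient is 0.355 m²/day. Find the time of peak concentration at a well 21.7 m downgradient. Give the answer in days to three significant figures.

For the 1D instantaneous-source solution, setting ∂C/∂t = 0 at fixed x gives v²t² + 2Dt − x² = 0, so t = (√(D² + v²x²) − D)/v².
√(D² + v²x²) = √(0.355² + 0.482² × 21.7²) = 10.47; v² = 0.232324.
t = (10.47 − 0.355)/0.232324 = 43.5 days (vs. the pure-advection estimate x/v = 45.0 d).

43.5 days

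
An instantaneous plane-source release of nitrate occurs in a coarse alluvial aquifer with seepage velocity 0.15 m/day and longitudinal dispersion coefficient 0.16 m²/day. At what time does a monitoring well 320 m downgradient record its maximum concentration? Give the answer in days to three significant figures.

2130 days

For the 1D instantaneous-source solution, setting ∂C/∂t = 0 at fixed x gives v²t² + 2Dt − x² = 0, so t = (√(D² + v²x²) − D)/v².
√(D² + v²x²) = √(0.16² + 0.15² × 320²) = 48.00; v² = 0.0225.
t = (48.00 − 0.16)/0.0225 = 2130 days (vs. the pure-advection estimate x/v = 2130 d).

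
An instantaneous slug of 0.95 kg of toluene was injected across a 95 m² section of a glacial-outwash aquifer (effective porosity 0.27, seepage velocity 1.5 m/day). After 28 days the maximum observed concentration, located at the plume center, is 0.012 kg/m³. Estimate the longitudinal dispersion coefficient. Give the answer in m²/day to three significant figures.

At the plume center C_max = M/(n_e·A·√(4πDt)), so D = M²/(4πt·(n_e·A·C_max)²).
n_e·A·C_max = 0.27 × 95 × 0.012 = 0.3078 kg/m.
D = 0.95²/(4π × 28 × 0.3078²) = 0.0271 m²/day.

0.0271 m²/day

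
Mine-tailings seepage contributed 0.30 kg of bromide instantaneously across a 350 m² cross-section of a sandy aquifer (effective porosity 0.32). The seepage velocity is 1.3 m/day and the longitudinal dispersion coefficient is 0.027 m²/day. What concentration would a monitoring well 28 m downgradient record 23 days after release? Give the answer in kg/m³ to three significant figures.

0.000224 kg/m³

For an instantaneous plane source, C(x,t) = M/(n_e·A·√(4πDt)) · exp(−(x−vt)²/(4Dt)), with n_e·A the pore (flow) area.
Plume center vt = 1.3 × 23 = 29.9 m, so the well at 28 m is 1.9 m upgradient of the peak.
√(4πDt) = 2.794 m, giving peak height M/(n_e·A·√(4πDt)) = 0.30/(0.32 × 350 × 2.794) = 0.0009587 kg/m³.
(x−vt)²/(4Dt) = (-1.9)²/(4 × 0.027 × 23) = 1.453; exp(−1.453) = 0.2339.
C = 0.0009587 × 0.2339 = 0.000224 kg/m³.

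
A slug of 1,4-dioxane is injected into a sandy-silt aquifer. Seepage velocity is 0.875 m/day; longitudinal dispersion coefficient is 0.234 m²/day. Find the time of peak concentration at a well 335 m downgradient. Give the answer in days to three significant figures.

For the 1D instantaneous-source solution, setting ∂C/∂t = 0 at fixed x gives v²t² + 2Dt − x² = 0, so t = (√(D² + v²x²) − D)/v².
√(D² + v²x²) = √(0.234² + 0.875² × 335²) = 293.1; v² = 0.765625.
t = (293.1 − 0.234)/0.765625 = 383 days (vs. the pure-advection estimate x/v = 383 d).

383 days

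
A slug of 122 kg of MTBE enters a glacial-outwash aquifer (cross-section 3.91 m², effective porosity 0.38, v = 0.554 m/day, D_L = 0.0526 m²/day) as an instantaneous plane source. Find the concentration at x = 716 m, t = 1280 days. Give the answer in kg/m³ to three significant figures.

2.37 kg/m³

For an instantaneous plane source, C(x,t) = M/(n_e·A·√(4πDt)) · exp(−(x−vt)²/(4Dt)), with n_e·A the pore (flow) area.
Plume center vt = 0.554 × 1280 = 709.12 m, so the well at 716 m is 6.88 m downgradient of the peak.
√(4πDt) = 29.09 m, giving peak height M/(n_e·A·√(4πDt)) = 122/(0.38 × 3.91 × 29.09) = 2.823 kg/m³.
(x−vt)²/(4Dt) = (6.88)²/(4 × 0.0526 × 1280) = 0.1758; exp(−0.1758) = 0.8388.
C = 2.823 × 0.8388 = 2.37 kg/m³.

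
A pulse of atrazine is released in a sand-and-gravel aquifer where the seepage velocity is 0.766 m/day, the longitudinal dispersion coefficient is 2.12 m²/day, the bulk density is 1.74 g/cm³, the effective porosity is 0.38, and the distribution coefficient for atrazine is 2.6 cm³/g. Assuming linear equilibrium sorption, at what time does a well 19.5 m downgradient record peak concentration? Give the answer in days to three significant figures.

Retardation factor R = 1 + ρ_b·K_d/n = 1 + 1.74 × 2.6/0.38 = 12.91.
Sorption retards both mechanisms: v_R = v/R = 0.05933 m/day, D_R = D/R = 0.1642 m²/day.
Peak time from v_R²t² + 2D_R t − x² = 0: t = (√(D_R² + v_R²x²) − D_R)/v_R².
√(D_R² + v_R²x²) = √(0.1642² + 0.05933² × 19.5²) = 1.169; v_R² = 0.003520.
t = (1.169 − 0.1642)/0.003520 = 285 days.

285 days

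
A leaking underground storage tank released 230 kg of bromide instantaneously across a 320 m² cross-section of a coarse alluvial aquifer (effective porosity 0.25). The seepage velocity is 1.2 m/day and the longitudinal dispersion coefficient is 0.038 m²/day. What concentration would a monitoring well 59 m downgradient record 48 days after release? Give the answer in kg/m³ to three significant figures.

For an instantaneous plane source, C(x,t) = M/(n_e·A·√(4πDt)) · exp(−(x−vt)²/(4Dt)), with n_e·A the pore (flow) area.
Plume center vt = 1.2 × 48 = 57.6 m, so the well at 59 m is 1.4 m downgradient of the peak.
√(4πDt) = 4.788 m, giving peak height M/(n_e·A·√(4πDt)) = 230/(0.25 × 320 × 4.788) = 0.6005 kg/m³.
(x−vt)²/(4Dt) = (1.4)²/(4 × 0.038 × 48) = 0.2686; exp(−0.2686) = 0.7644.
C = 0.6005 × 0.7644 = 0.459 kg/m³.

0.459 kg/m³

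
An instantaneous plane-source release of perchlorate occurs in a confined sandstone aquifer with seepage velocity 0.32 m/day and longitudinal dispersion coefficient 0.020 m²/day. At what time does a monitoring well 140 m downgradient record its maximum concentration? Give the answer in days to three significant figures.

For the 1D instantaneous-source solution, setting ∂C/∂t = 0 at fixed x gives v²t² + 2Dt − x² = 0, so t = (√(D² + v²x²) − D)/v².
√(D² + v²x²) = √(0.020² + 0.32² × 140²) = 44.80; v² = 0.1024.
t = (44.80 − 0.020)/0.1024 = 437 days (vs. the pure-advection estimate x/v = 438 d).

437 days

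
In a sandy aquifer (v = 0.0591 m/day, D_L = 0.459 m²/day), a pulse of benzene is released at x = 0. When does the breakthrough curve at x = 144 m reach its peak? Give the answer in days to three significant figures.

For the 1D instantaneous-source solution, setting ∂C/∂t = 0 at fixed x gives v²t² + 2Dt − x² = 0, so t = (√(D² + v²x²) − D)/v².
√(D² + v²x²) = √(0.459² + 0.0591² × 144²) = 8.523; v² = 0.00349281.
t = (8.523 − 0.459)/0.00349281 = 2310 days (vs. the pure-advection estimate x/v = 2440 d).

2310 days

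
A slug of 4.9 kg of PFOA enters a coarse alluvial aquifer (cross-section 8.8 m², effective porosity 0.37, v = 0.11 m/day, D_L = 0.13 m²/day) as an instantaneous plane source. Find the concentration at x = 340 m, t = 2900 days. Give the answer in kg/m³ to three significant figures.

For an instantaneous plane source, C(x,t) = M/(n_e·A·√(4πDt)) · exp(−(x−vt)²/(4Dt)), with n_e·A the pore (flow) area.
Plume center vt = 0.11 × 2900 = 319 m, so the well at 340 m is 21 m downgradient of the peak.
√(4πDt) = 68.83 m, giving peak height M/(n_e·A·√(4πDt)) = 4.9/(0.37 × 8.8 × 68.83) = 0.02186 kg/m³.
(x−vt)²/(4Dt) = (21)²/(4 × 0.13 × 2900) = 0.2924; exp(−0.2924) = 0.7465.
C = 0.02186 × 0.7465 = 0.0163 kg/m³.

0.0163 kg/m³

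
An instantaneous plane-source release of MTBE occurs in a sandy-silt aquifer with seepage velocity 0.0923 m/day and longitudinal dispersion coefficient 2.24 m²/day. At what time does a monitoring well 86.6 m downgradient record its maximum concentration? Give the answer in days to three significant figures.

For the 1D instantaneous-source solution, setting ∂C/∂t = 0 at fixed x gives v²t² + 2Dt − x² = 0, so t = (√(D² + v²x²) − D)/v².
√(D² + v²x²) = √(2.24² + 0.0923² × 86.6²) = 8.301; v² = 0.00851929.
t = (8.301 − 2.24)/0.00851929 = 711 days (vs. the pure-advection estimate x/v = 938 d).

711 days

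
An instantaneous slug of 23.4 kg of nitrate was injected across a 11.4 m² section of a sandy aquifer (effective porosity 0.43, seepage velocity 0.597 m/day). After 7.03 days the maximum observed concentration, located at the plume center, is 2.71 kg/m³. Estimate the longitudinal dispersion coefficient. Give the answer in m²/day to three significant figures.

At the plume center C_max = M/(n_e·A·√(4πDt)), so D = M²/(4πt·(n_e·A·C_max)²).
n_e·A·C_max = 0.43 × 11.4 × 2.71 = 13.28 kg/m.
D = 23.4²/(4π × 7.03 × 13.28²) = 0.0351 m²/day.

0.0351 m²/day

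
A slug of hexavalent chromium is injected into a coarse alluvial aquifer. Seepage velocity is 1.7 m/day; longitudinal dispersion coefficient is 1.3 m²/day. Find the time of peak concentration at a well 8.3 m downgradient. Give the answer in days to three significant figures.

4.45 days

For the 1D instantaneous-source solution, setting ∂C/∂t = 0 at fixed x gives v²t² + 2Dt − x² = 0, so t = (√(D² + v²x²) − D)/v².
√(D² + v²x²) = √(1.3² + 1.7² × 8.3²) = 14.17; v² = 2.89.
t = (14.17 − 1.3)/2.89 = 4.45 days (vs. the pure-advection estimate x/v = 4.88 d).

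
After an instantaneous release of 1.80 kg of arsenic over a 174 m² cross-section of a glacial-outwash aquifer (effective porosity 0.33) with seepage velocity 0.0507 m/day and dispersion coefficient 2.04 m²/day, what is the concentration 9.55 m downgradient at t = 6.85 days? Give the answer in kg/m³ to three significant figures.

For an instantaneous plane source, C(x,t) = M/(n_e·A·√(4πDt)) · exp(−(x−vt)²/(4Dt)), with n_e·A the pore (flow) area.
Plume center vt = 0.0507 × 6.85 = 0.347295 m, so the well at 9.55 m is 9.202705 m downgradient of the peak.
√(4πDt) = 13.25 m, giving peak height M/(n_e·A·√(4πDt)) = 1.80/(0.33 × 174 × 13.25) = 0.002366 kg/m³.
(x−vt)²/(4Dt) = (9.202705)²/(4 × 2.04 × 6.85) = 1.515; exp(−1.515) = 0.2198.
C = 0.002366 × 0.2198 = 0.000520 kg/m³.

0.000520 kg/m³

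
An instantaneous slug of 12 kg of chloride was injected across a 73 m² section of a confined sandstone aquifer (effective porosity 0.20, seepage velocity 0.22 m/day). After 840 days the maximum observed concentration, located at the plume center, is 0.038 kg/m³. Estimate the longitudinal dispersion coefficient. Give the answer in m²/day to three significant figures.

0.0443 m²/day

At the plume center C_max = M/(n_e·A·√(4πDt)), so D = M²/(4πt·(n_e·A·C_max)²).
n_e·A·C_max = 0.20 × 73 × 0.038 = 0.5548 kg/m.
D = 12²/(4π × 840 × 0.5548²) = 0.0443 m²/day.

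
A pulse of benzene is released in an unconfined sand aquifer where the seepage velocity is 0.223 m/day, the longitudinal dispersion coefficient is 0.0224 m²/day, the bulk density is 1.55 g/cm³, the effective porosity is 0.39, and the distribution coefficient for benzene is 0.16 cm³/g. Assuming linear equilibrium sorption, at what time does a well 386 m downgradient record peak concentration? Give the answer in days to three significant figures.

2830 days

Retardation factor R = 1 + ρ_b·K_d/n = 1 + 1.55 × 0.16/0.39 = 1.636.
Sorption retards both mechanisms: v_R = v/R = 0.1363 m/day, D_R = D/R = 0.01369 m²/day.
Peak time from v_R²t² + 2D_R t − x² = 0: t = (√(D_R² + v_R²x²) − D_R)/v_R².
√(D_R² + v_R²x²) = √(0.01369² + 0.1363² × 386²) = 52.61; v_R² = 0.01858.
t = (52.61 − 0.01369)/0.01858 = 2830 days.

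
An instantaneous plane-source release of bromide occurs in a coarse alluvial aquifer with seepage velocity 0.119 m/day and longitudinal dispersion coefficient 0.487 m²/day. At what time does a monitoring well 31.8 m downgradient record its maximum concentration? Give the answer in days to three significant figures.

235 days

For the 1D instantaneous-source solution, setting ∂C/∂t = 0 at fixed x gives v²t² + 2Dt − x² = 0, so t = (√(D² + v²x²) − D)/v².
√(D² + v²x²) = √(0.487² + 0.119² × 31.8²) = 3.815; v² = 0.014161.
t = (3.815 − 0.487)/0.014161 = 235 days (vs. the pure-advection estimate x/v = 267 d).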